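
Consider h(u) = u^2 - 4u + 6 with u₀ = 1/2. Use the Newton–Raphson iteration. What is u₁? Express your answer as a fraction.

h'(u) = 2u - 4.
h(1/2) = 17/4, h'(1/2) = -3, so u₁ = (1/2) - (17/4)/(-3) = 23/12.

23/12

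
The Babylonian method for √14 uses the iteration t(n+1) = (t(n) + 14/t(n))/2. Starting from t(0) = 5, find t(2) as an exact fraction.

t(1) = (5 + 14/5)/2 = 39/10.
t(2) = (39/10 + 14/(39/10))/2 = 2921/780.

2921/780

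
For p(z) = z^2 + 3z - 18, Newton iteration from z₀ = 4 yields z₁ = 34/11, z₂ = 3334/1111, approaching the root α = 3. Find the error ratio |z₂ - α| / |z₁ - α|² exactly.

z₁ - α = 34/11 - 3 = 1/11, so |z₁ - α| = 1/11.
z₂ - α = 3334/1111 - 3 = 1/1111, so |z₂ - α| = 1/1111.
|z₁ - α|² = 1/121.
Ratio = (1/1111) / (1/121) = 11/101.

11/101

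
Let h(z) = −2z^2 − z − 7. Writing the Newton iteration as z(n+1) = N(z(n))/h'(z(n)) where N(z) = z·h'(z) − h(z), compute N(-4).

−25

h'(z) = −4z − 1.
N(z) = z·h'(z) − h(z) = z·(−4z − 1) − (−2z^2 − z − 7) = −2z^2 + 7.
N(-4) = −25.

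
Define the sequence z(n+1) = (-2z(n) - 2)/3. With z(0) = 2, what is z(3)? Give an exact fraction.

-10/9

z(1) = (-2·2 - 2)/3 = -2.
z(2) = (-2·(-2) - 2)/3 = 2/3.
z(3) = (-2·(2/3) - 2)/3 = -10/9.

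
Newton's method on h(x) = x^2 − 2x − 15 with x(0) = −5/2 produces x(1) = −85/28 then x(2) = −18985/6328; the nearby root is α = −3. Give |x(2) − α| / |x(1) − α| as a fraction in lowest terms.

x(1) − α = −85/28 − (−3) = −85/28 + 3 = −1/28, so |x(1) − α| = 1/28.
x(2) − α = −18985/6328 − (−3) = −18985/6328 + 3 = −1/6328, so |x(2) − α| = 1/6328.
Ratio = (1/6328) / (1/28) = 1/226.

1/226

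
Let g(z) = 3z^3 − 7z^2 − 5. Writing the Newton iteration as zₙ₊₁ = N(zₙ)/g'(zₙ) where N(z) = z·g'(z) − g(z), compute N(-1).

−8

g'(z) = 9z^2 − 14z.
N(z) = z·g'(z) − g(z) = z·(9z^2 − 14z) − (3z^3 − 7z^2 − 5) = 6z^3 − 7z^2 + 5.
N(-1) = −8.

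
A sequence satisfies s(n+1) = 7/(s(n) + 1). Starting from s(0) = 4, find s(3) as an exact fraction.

84/47

s(1) = 7/(4 + 1) = 7/5.
s(2) = 7/(7/5 + 1) = 35/12.
s(3) = 7/(35/12 + 1) = 84/47.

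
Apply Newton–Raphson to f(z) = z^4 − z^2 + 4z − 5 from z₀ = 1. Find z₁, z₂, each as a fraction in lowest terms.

f'(z) = 4z^3 − 2z + 4.
f(1) = −1, f'(1) = 6, so z₁ = 1 − (−1)/6 = 7/6.
f(7/6) = 205/1296, f'(7/6) = 433/54, so z₂ = (7/6) − (205/1296)/(433/54) = 3973/3464.

z₁ = 7/6, z₂ = 3973/3464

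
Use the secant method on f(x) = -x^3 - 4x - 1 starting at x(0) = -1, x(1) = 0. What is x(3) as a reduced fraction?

f(-1) = 4, f(0) = -1. x(2) = 0 - (-1)·(0 - (-1))/((-1) - 4) = -1/5.
f(0) = -1, f(-1/5) = -24/125. x(3) = (-1/5) - (-24/125)·((-1/5) - 0)/((-24/125) - (-1)) = -25/101.

-25/101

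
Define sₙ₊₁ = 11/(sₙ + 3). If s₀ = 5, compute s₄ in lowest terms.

s₁ = 11/(5 + 3) = 11/8.
s₂ = 11/(11/8 + 3) = 88/35.
s₃ = 11/(88/35 + 3) = 385/193.
s₄ = 11/(385/193 + 3) = 2123/964.

2123/964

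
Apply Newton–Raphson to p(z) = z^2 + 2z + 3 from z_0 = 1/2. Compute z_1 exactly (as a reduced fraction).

p'(z) = 2z + 2.
p(1/2) = 17/4, p'(1/2) = 3, so z_1 = (1/2) - (17/4)/3 = -11/12.

-11/12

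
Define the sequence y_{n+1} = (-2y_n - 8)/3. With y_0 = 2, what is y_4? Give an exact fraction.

y_1 = (-2·2 - 8)/3 = -4.
y_2 = (-2·(-4) - 8)/3 = 0.
y_3 = (-2·0 - 8)/3 = -8/3.
y_4 = (-2·(-8/3) - 8)/3 = -8/9.

-8/9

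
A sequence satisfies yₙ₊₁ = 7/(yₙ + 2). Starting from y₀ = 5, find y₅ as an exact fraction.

329/185

y₁ = 7/(5 + 2) = 1.
y₂ = 7/(1 + 2) = 7/3.
y₃ = 7/(7/3 + 2) = 21/13.
y₄ = 7/(21/13 + 2) = 91/47.
y₅ = 7/(91/47 + 2) = 329/185.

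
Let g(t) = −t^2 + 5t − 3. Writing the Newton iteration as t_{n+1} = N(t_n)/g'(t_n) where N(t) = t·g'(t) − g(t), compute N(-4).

g'(t) = −2t + 5.
N(t) = t·g'(t) − g(t) = t·(−2t + 5) − (−t^2 + 5t − 3) = −t^2 + 3.
N(-4) = −13.

−13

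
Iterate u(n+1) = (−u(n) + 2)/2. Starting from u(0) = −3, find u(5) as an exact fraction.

u(1) = (−(−3) + 2)/2 = 5/2.
u(2) = (−(5/2) + 2)/2 = −1/4.
u(3) = (−(−1/4) + 2)/2 = 9/8.
u(4) = (−(9/8) + 2)/2 = 7/16.
u(5) = (−(7/16) + 2)/2 = 25/32.

25/32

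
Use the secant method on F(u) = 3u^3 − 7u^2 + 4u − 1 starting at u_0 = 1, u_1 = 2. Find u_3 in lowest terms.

42/29

F(1) = −1, F(2) = 3. u_2 = 2 − 3·(2 − 1)/(3 − (−1)) = 5/4.
F(2) = 3, F(5/4) = −69/64. u_3 = (5/4) − (−69/64)·((5/4) − 2)/((−69/64) − 3) = 42/29.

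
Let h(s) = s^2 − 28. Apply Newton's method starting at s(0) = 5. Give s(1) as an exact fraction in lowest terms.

53/10

h'(s) = 2s.
h(5) = −3, h'(5) = 10, so s(1) = 5 − (−3)/10 = 53/10.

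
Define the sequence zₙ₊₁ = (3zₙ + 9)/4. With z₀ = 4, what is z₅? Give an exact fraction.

8001/1024

z₁ = (3·4 + 9)/4 = 21/4.
z₂ = (3·(21/4) + 9)/4 = 99/16.
z₃ = (3·(99/16) + 9)/4 = 441/64.
z₄ = (3·(441/64) + 9)/4 = 1899/256.
z₅ = (3·(1899/256) + 9)/4 = 8001/1024.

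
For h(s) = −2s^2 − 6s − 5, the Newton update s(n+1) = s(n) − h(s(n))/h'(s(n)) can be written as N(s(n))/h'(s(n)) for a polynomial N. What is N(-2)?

h'(s) = −4s − 6.
N(s) = s·h'(s) − h(s) = s·(−4s − 6) − (−2s^2 − 6s − 5) = −2s^2 + 5.
N(-2) = −3.

−3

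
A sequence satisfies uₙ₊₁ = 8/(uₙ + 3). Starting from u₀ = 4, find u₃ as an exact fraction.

232/143

u₁ = 8/(4 + 3) = 8/7.
u₂ = 8/(8/7 + 3) = 56/29.
u₃ = 8/(56/29 + 3) = 232/143.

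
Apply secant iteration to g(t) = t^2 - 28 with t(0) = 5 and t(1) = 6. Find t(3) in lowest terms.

164/31

g(5) = -3, g(6) = 8. t(2) = 6 - 8·(6 - 5)/(8 - (-3)) = 58/11.
g(6) = 8, g(58/11) = -24/121. t(3) = (58/11) - (-24/121)·((58/11) - 6)/((-24/121) - 8) = 164/31.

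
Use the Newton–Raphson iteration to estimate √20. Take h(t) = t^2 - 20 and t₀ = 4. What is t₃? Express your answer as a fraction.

51841/11592

h'(t) = 2t.
h(4) = -4, h'(4) = 8, so t₁ = 4 - (-4)/8 = 9/2.
h(9/2) = 1/4, h'(9/2) = 9, so t₂ = (9/2) - (1/4)/9 = 161/36.
h(161/36) = 1/1296, h'(161/36) = 161/18, so t₃ = (161/36) - (1/1296)/(161/18) = 51841/11592.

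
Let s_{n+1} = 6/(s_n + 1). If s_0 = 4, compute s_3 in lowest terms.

66/41

s_1 = 6/(4 + 1) = 6/5.
s_2 = 6/(6/5 + 1) = 30/11.
s_3 = 6/(30/11 + 1) = 66/41.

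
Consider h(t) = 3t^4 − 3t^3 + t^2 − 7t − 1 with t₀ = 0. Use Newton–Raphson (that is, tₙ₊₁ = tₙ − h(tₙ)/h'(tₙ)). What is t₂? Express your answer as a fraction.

h'(t) = 12t^3 − 9t^2 + 2t − 7.
h(0) = −1, h'(0) = −7, so t₁ = 0 − (−1)/(−7) = −1/7.
h(−1/7) = 73/2401, h'(−1/7) = −2574/343, so t₂ = (−1/7) − (73/2401)/(−2574/343) = −2501/18018.

−2501/18018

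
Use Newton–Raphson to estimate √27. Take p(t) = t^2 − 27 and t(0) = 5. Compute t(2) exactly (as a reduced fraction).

1351/260

p'(t) = 2t.
p(5) = −2, p'(5) = 10, so t(1) = 5 − (−2)/10 = 26/5.
p(26/5) = 1/25, p'(26/5) = 52/5, so t(2) = (26/5) − (1/25)/(52/5) = 1351/260.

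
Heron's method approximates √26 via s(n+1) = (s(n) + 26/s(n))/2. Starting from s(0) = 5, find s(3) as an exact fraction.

s(1) = (5 + 26/5)/2 = 51/10.
s(2) = (51/10 + 26/(51/10))/2 = 5201/1020.
s(3) = (5201/1020 + 26/(5201/1020))/2 = 54100801/10610040.

54100801/10610040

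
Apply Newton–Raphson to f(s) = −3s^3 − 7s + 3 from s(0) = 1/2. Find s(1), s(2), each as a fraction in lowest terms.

s(1) = 15/37, s(2) = 172209/429496

f'(s) = −9s^2 − 7.
f(1/2) = −7/8, f'(1/2) = −37/4, so s(1) = (1/2) − (−7/8)/(−37/4) = 15/37.
f(15/37) = −1911/50653, f'(15/37) = −11608/1369, so s(2) = (15/37) − (−1911/50653)/(−11608/1369) = 172209/429496.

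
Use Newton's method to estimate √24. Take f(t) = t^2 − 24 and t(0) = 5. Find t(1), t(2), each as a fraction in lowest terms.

f'(t) = 2t.
f(5) = 1, f'(5) = 10, so t(1) = 5 − 1/10 = 49/10.
f(49/10) = 1/100, f'(49/10) = 49/5, so t(2) = (49/10) − (1/100)/(49/5) = 4801/980.

t(1) = 49/10, t(2) = 4801/980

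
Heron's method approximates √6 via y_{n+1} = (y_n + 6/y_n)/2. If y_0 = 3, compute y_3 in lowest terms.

y_1 = (3 + 6/3)/2 = 5/2.
y_2 = (5/2 + 6/(5/2))/2 = 49/20.
y_3 = (49/20 + 6/(49/20))/2 = 4801/1960.

4801/1960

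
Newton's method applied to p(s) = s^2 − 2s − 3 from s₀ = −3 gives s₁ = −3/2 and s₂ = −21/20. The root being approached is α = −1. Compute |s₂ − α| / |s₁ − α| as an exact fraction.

1/10

s₁ − α = −3/2 − (−1) = −3/2 + 1 = −1/2, so |s₁ − α| = 1/2.
s₂ − α = −21/20 − (−1) = −21/20 + 1 = −1/20, so |s₂ − α| = 1/20.
Ratio = (1/20) / (1/2) = 1/10.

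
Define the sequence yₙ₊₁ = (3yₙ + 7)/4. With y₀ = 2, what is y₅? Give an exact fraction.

5953/1024

y₁ = (3·2 + 7)/4 = 13/4.
y₂ = (3·(13/4) + 7)/4 = 67/16.
y₃ = (3·(67/16) + 7)/4 = 313/64.
y₄ = (3·(313/64) + 7)/4 = 1387/256.
y₅ = (3·(1387/256) + 7)/4 = 5953/1024.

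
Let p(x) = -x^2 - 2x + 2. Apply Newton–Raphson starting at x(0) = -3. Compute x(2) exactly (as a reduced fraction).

-153/56

p'(x) = -2x - 2.
p(-3) = -1, p'(-3) = 4, so x(1) = (-3) - (-1)/4 = -11/4.
p(-11/4) = -1/16, p'(-11/4) = 7/2, so x(2) = (-11/4) - (-1/16)/(7/2) = -153/56.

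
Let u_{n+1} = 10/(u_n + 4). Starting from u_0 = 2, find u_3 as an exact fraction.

u_1 = 10/(2 + 4) = 5/3.
u_2 = 10/(5/3 + 4) = 30/17.
u_3 = 10/(30/17 + 4) = 85/49.

85/49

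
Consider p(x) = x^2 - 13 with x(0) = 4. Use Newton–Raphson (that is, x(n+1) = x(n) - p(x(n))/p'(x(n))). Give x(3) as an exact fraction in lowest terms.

p'(x) = 2x.
p(4) = 3, p'(4) = 8, so x(1) = 4 - 3/8 = 29/8.
p(29/8) = 9/64, p'(29/8) = 29/4, so x(2) = (29/8) - (9/64)/(29/4) = 1673/464.
p(1673/464) = 81/215296, p'(1673/464) = 1673/232, so x(3) = (1673/464) - (81/215296)/(1673/232) = 5597777/1552544.

5597777/1552544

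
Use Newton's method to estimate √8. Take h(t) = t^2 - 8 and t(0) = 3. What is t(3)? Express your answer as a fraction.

h'(t) = 2t.
h(3) = 1, h'(3) = 6, so t(1) = 3 - 1/6 = 17/6.
h(17/6) = 1/36, h'(17/6) = 17/3, so t(2) = (17/6) - (1/36)/(17/3) = 577/204.
h(577/204) = 1/41616, h'(577/204) = 577/102, so t(3) = (577/204) - (1/41616)/(577/102) = 665857/235416.

665857/235416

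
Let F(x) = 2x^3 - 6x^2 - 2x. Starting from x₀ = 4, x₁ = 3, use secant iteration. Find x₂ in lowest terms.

F(4) = 24, F(3) = -6. x₂ = 3 - (-6)·(3 - 4)/((-6) - 24) = 16/5.

16/5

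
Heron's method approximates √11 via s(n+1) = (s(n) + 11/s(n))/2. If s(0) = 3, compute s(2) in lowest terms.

199/60

s(1) = (3 + 11/3)/2 = 10/3.
s(2) = (10/3 + 11/(10/3))/2 = 199/60.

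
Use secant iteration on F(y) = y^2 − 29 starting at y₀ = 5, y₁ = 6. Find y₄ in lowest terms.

39791/7389

F(5) = −4, F(6) = 7. y₂ = 6 − 7·(6 − 5)/(7 − (−4)) = 59/11.
F(6) = 7, F(59/11) = −28/121. y₃ = (59/11) − (−28/121)·((59/11) − 6)/((−28/121) − 7) = 673/125.
F(59/11) = −28/121, F(673/125) = −196/15625. y₄ = (673/125) − (−196/15625)·((673/125) − (59/11))/((−196/15625) − (−28/121)) = 39791/7389.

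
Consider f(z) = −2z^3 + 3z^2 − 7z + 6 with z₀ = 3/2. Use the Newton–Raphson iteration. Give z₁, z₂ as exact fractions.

f'(z) = −6z^2 + 6z − 7.
f(3/2) = −9/2, f'(3/2) = −23/2, so z₁ = (3/2) − (−9/2)/(−23/2) = 51/46.
f(51/46) = −9720/12167, f'(51/46) = −8171/1058, so z₂ = (51/46) − (−9720/12167)/(−8171/1058) = 377841/375866.

z₁ = 51/46, z₂ = 377841/375866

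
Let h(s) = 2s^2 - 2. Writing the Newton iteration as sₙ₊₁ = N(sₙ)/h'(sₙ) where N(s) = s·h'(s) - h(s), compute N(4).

34

h'(s) = 4s.
N(s) = s·h'(s) - h(s) = s·(4s) - (2s^2 - 2) = 2s^2 + 2.
N(4) = 34.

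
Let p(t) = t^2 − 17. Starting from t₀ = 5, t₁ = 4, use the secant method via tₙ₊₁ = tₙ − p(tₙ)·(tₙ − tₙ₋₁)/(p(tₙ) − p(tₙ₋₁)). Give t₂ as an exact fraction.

p(5) = 8, p(4) = −1. t₂ = 4 − (−1)·(4 − 5)/((−1) − 8) = 37/9.

37/9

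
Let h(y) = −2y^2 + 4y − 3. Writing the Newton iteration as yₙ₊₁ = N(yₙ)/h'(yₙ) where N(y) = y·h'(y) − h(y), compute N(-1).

h'(y) = −4y + 4.
N(y) = y·h'(y) − h(y) = y·(−4y + 4) − (−2y^2 + 4y − 3) = −2y^2 + 3.
N(-1) = 1.

1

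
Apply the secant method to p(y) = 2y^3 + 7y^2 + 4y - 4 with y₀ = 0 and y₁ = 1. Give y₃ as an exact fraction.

p(0) = -4, p(1) = 9. y₂ = 1 - 9·(1 - 0)/(9 - (-4)) = 4/13.
p(1) = 9, p(4/13) = -4500/2197. y₃ = (4/13) - (-4500/2197)·((4/13) - 1)/((-4500/2197) - 9) = 392/899.

392/899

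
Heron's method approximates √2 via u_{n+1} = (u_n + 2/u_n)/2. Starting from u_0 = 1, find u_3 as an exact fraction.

577/408

u_1 = (1 + 2/1)/2 = 3/2.
u_2 = (3/2 + 2/(3/2))/2 = 17/12.
u_3 = (17/12 + 2/(17/12))/2 = 577/408.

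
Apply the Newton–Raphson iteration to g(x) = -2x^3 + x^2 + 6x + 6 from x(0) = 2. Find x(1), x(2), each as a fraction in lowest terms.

g'(x) = -6x^2 + 2x + 6.
g(2) = 6, g'(2) = -14, so x(1) = 2 - 6/(-14) = 17/7.
g(17/7) = -747/343, g'(17/7) = -1202/49, so x(2) = (17/7) - (-747/343)/(-1202/49) = 19687/8414.

x(1) = 17/7, x(2) = 19687/8414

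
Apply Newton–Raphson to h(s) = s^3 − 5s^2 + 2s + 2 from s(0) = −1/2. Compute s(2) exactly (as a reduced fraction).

h'(s) = 3s^2 − 10s + 2.
h(−1/2) = −3/8, h'(−1/2) = 31/4, so s(1) = (−1/2) − (−3/8)/(31/4) = −14/31.
h(−14/31) = −450/29791, h'(−14/31) = 6850/961, so s(2) = (−14/31) − (−450/29791)/(6850/961) = −1909/4247.

−1909/4247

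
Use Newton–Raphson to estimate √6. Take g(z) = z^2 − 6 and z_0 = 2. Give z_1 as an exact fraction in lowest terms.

5/2

g'(z) = 2z.
g(2) = −2, g'(2) = 4, so z_1 = 2 − (−2)/4 = 5/2.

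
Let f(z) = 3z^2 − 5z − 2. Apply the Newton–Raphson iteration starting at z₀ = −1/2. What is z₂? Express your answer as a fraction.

−2411/7232

f'(z) = 6z − 5.
f(−1/2) = 5/4, f'(−1/2) = −8, so z₁ = (−1/2) − (5/4)/(−8) = −11/32.
f(−11/32) = 75/1024, f'(−11/32) = −113/16, so z₂ = (−11/32) − (75/1024)/(−113/16) = −2411/7232.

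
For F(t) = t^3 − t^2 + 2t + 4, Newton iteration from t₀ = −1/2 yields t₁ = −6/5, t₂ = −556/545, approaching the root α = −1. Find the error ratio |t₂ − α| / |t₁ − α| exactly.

t₁ − α = −6/5 − (−1) = −6/5 + 1 = −1/5, so |t₁ − α| = 1/5.
t₂ − α = −556/545 − (−1) = −556/545 + 1 = −11/545, so |t₂ − α| = 11/545.
Ratio = (11/545) / (1/5) = 11/109.

11/109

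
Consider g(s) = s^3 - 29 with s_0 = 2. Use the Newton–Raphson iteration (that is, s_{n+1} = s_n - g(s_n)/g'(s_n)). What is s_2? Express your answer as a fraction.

g'(s) = 3s^2.
g(2) = -21, g'(2) = 12, so s_1 = 2 - (-21)/12 = 15/4.
g(15/4) = 1519/64, g'(15/4) = 675/16, so s_2 = (15/4) - (1519/64)/(675/16) = 4303/1350.

4303/1350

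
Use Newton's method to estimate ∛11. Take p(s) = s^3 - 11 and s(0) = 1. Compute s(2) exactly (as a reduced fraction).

p'(s) = 3s^2.
p(1) = -10, p'(1) = 3, so s(1) = 1 - (-10)/3 = 13/3.
p(13/3) = 1900/27, p'(13/3) = 169/3, so s(2) = (13/3) - (1900/27)/(169/3) = 4691/1521.

4691/1521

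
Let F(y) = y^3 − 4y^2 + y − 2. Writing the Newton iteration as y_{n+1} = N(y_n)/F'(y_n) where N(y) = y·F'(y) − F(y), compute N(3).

F'(y) = 3y^2 − 8y + 1.
N(y) = y·F'(y) − F(y) = y·(3y^2 − 8y + 1) − (y^3 − 4y^2 + y − 2) = 2y^3 − 4y^2 + 2.
N(3) = 20.

20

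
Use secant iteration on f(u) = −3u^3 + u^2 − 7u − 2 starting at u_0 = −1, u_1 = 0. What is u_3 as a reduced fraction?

−242/881

f(−1) = 9, f(0) = −2. u_2 = 0 − (−2)·(0 − (−1))/((−2) − 9) = −2/11.
f(0) = −2, f(−2/11) = −900/1331. u_3 = (−2/11) − (−900/1331)·((−2/11) − 0)/((−900/1331) − (−2)) = −242/881.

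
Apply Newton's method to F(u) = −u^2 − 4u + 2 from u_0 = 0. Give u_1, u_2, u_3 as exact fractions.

F'(u) = −2u − 4.
F(0) = 2, F'(0) = −4, so u_1 = 0 − 2/(−4) = 1/2.
F(1/2) = −1/4, F'(1/2) = −5, so u_2 = (1/2) − (−1/4)/(−5) = 9/20.
F(9/20) = −1/400, F'(9/20) = −49/10, so u_3 = (9/20) − (−1/400)/(−49/10) = 881/1960.

u_1 = 1/2, u_2 = 9/20, u_3 = 881/1960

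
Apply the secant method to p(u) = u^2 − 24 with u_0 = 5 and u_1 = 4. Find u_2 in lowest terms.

p(5) = 1, p(4) = −8. u_2 = 4 − (−8)·(4 − 5)/((−8) − 1) = 44/9.

44/9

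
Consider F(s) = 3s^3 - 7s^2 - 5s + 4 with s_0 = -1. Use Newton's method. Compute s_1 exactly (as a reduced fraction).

-17/18

F'(s) = 9s^2 - 14s - 5.
F(-1) = -1, F'(-1) = 18, so s_1 = (-1) - (-1)/18 = -17/18.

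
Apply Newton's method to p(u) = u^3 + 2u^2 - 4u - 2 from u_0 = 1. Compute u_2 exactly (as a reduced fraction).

13/8

p'(u) = 3u^2 + 4u - 4.
p(1) = -3, p'(1) = 3, so u_1 = 1 - (-3)/3 = 2.
p(2) = 6, p'(2) = 16, so u_2 = 2 - 6/16 = 13/8.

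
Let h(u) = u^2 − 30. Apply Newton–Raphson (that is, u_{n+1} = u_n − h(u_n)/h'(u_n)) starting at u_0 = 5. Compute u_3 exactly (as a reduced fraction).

h'(u) = 2u.
h(5) = −5, h'(5) = 10, so u_1 = 5 − (−5)/10 = 11/2.
h(11/2) = 1/4, h'(11/2) = 11, so u_2 = (11/2) − (1/4)/11 = 241/44.
h(241/44) = 1/1936, h'(241/44) = 241/22, so u_3 = (241/44) − (1/1936)/(241/22) = 116161/21208.

116161/21208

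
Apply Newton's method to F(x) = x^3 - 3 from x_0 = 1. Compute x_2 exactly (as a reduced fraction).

331/225

F'(x) = 3x^2.
F(1) = -2, F'(1) = 3, so x_1 = 1 - (-2)/3 = 5/3.
F(5/3) = 44/27, F'(5/3) = 25/3, so x_2 = (5/3) - (44/27)/(25/3) = 331/225.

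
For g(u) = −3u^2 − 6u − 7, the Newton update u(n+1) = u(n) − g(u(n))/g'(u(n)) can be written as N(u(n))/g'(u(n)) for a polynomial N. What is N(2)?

g'(u) = −6u − 6.
N(u) = u·g'(u) − g(u) = u·(−6u − 6) − (−3u^2 − 6u − 7) = −3u^2 + 7.
N(2) = −5.

−5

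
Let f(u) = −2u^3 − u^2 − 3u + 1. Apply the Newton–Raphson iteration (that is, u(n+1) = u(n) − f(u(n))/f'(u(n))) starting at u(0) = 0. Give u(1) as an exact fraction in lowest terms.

f'(u) = −6u^2 − 2u − 3.
f(0) = 1, f'(0) = −3, so u(1) = 0 − 1/(−3) = 1/3.

1/3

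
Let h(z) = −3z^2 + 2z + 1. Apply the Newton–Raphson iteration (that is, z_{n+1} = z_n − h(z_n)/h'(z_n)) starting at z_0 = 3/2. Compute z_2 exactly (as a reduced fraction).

3667/3640

h'(z) = −6z + 2.
h(3/2) = −11/4, h'(3/2) = −7, so z_1 = (3/2) − (−11/4)/(−7) = 31/28.
h(31/28) = −363/784, h'(31/28) = −65/14, so z_2 = (31/28) − (−363/784)/(−65/14) = 3667/3640.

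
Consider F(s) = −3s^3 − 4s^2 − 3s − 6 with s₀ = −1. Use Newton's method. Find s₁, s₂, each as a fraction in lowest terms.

s₁ = −2, s₂ = −38/23

F'(s) = −9s^2 − 8s − 3.
F(−1) = −4, F'(−1) = −4, so s₁ = (−1) − (−4)/(−4) = −2.
F(−2) = 8, F'(−2) = −23, so s₂ = (−2) − 8/(−23) = −38/23.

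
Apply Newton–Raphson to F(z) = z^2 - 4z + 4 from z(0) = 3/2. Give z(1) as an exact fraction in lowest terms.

F'(z) = 2z - 4.
F(3/2) = 1/4, F'(3/2) = -1, so z(1) = (3/2) - (1/4)/(-1) = 7/4.

7/4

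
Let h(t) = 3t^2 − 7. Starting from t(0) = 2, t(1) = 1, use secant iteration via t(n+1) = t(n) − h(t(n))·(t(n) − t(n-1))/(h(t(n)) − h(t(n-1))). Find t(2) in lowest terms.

13/9

h(2) = 5, h(1) = −4. t(2) = 1 − (−4)·(1 − 2)/((−4) − 5) = 13/9.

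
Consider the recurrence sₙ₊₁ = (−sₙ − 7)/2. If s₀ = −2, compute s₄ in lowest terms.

−37/16

s₁ = (−(−2) − 7)/2 = −5/2.
s₂ = (−(−5/2) − 7)/2 = −9/4.
s₃ = (−(−9/4) − 7)/2 = −19/8.
s₄ = (−(−19/8) − 7)/2 = −37/16.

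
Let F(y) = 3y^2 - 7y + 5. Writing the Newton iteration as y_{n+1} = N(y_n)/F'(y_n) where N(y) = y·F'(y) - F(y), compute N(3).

22

F'(y) = 6y - 7.
N(y) = y·F'(y) - F(y) = y·(6y - 7) - (3y^2 - 7y + 5) = 3y^2 - 5.
N(3) = 22.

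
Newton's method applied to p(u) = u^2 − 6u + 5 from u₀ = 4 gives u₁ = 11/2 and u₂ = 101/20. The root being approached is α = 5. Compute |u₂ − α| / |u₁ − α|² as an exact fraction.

u₁ − α = 11/2 − 5 = 1/2, so |u₁ − α| = 1/2.
u₂ − α = 101/20 − 5 = 1/20, so |u₂ − α| = 1/20.
|u₁ − α|² = 1/4.
Ratio = (1/20) / (1/4) = 1/5.

1/5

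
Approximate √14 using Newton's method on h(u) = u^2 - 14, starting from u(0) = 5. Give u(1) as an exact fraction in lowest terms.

39/10

h'(u) = 2u.
h(5) = 11, h'(5) = 10, so u(1) = 5 - 11/10 = 39/10.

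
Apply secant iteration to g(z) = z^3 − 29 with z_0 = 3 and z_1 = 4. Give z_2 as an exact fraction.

113/37

g(3) = −2, g(4) = 35. z_2 = 4 − 35·(4 − 3)/(35 − (−2)) = 113/37.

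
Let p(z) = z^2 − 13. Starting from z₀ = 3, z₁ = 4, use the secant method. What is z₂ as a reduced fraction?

p(3) = −4, p(4) = 3. z₂ = 4 − 3·(4 − 3)/(3 − (−4)) = 25/7.

25/7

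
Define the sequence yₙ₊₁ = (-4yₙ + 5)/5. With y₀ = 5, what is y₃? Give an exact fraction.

y₁ = (-4·5 + 5)/5 = -3.
y₂ = (-4·(-3) + 5)/5 = 17/5.
y₃ = (-4·(17/5) + 5)/5 = -43/25.

-43/25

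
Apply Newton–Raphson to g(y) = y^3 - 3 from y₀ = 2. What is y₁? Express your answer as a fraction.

g'(y) = 3y^2.
g(2) = 5, g'(2) = 12, so y₁ = 2 - 5/12 = 19/12.

19/12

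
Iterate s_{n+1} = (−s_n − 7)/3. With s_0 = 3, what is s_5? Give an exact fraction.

s_1 = (−3 − 7)/3 = −10/3.
s_2 = (−(−10/3) − 7)/3 = −11/9.
s_3 = (−(−11/9) − 7)/3 = −52/27.
s_4 = (−(−52/27) − 7)/3 = −137/81.
s_5 = (−(−137/81) − 7)/3 = −430/243.

−430/243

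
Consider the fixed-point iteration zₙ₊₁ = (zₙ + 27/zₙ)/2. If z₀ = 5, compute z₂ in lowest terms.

1351/260

z₁ = (5 + 27/5)/2 = 26/5.
z₂ = (26/5 + 27/(26/5))/2 = 1351/260.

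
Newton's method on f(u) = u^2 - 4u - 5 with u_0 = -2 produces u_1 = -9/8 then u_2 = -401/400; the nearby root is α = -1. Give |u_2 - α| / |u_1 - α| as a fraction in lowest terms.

1/50

u_1 - α = -9/8 - (-1) = -9/8 + 1 = -1/8, so |u_1 - α| = 1/8.
u_2 - α = -401/400 - (-1) = -401/400 + 1 = -1/400, so |u_2 - α| = 1/400.
Ratio = (1/400) / (1/8) = 1/50.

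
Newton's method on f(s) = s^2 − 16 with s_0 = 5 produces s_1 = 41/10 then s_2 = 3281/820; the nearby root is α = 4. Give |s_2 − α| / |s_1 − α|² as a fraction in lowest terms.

s_1 − α = 41/10 − 4 = 1/10, so |s_1 − α| = 1/10.
s_2 − α = 3281/820 − 4 = 1/820, so |s_2 − α| = 1/820.
|s_1 − α|² = 1/100.
Ratio = (1/820) / (1/100) = 5/41.

5/41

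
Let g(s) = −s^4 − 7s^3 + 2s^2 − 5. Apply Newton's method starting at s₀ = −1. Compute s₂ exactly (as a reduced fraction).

g'(s) = −4s^3 − 21s^2 + 4s.
g(−1) = 3, g'(−1) = −21, so s₁ = (−1) − 3/(−21) = −6/7.
g(−6/7) = 811/2401, g'(−6/7) = −5604/343, so s₂ = (−6/7) − (811/2401)/(−5604/343) = −32813/39228.

−32813/39228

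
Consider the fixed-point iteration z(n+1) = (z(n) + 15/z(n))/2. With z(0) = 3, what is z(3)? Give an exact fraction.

1921/496

z(1) = (3 + 15/3)/2 = 4.
z(2) = (4 + 15/4)/2 = 31/8.
z(3) = (31/8 + 15/(31/8))/2 = 1921/496.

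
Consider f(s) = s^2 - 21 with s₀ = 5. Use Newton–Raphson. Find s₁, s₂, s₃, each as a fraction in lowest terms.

s₁ = 23/5, s₂ = 527/115, s₃ = 277727/60605

f'(s) = 2s.
f(5) = 4, f'(5) = 10, so s₁ = 5 - 4/10 = 23/5.
f(23/5) = 4/25, f'(23/5) = 46/5, so s₂ = (23/5) - (4/25)/(46/5) = 527/115.
f(527/115) = 4/13225, f'(527/115) = 1054/115, so s₃ = (527/115) - (4/13225)/(1054/115) = 277727/60605.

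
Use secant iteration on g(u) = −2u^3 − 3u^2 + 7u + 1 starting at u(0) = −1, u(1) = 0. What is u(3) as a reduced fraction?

−32/235

g(−1) = −7, g(0) = 1. u(2) = 0 − 1·(0 − (−1))/(1 − (−7)) = −1/8.
g(0) = 1, g(−1/8) = 21/256. u(3) = (−1/8) − (21/256)·((−1/8) − 0)/((21/256) − 1) = −32/235.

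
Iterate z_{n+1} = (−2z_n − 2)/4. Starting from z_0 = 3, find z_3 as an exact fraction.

z_1 = (−2·3 − 2)/4 = −2.
z_2 = (−2·(−2) − 2)/4 = 1/2.
z_3 = (−2·(1/2) − 2)/4 = −3/4.

−3/4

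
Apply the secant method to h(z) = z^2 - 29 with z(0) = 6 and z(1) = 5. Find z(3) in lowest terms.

307/57

h(6) = 7, h(5) = -4. z(2) = 5 - (-4)·(5 - 6)/((-4) - 7) = 59/11.
h(5) = -4, h(59/11) = -28/121. z(3) = (59/11) - (-28/121)·((59/11) - 5)/((-28/121) - (-4)) = 307/57.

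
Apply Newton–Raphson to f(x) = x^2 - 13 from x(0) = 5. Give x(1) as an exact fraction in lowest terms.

f'(x) = 2x.
f(5) = 12, f'(5) = 10, so x(1) = 5 - 12/10 = 19/5.

19/5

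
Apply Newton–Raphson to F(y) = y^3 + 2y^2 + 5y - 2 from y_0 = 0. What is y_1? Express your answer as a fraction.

F'(y) = 3y^2 + 4y + 5.
F(0) = -2, F'(0) = 5, so y_1 = 0 - (-2)/5 = 2/5.

2/5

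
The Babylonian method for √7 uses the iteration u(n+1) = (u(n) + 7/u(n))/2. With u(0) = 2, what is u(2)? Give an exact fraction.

233/88

u(1) = (2 + 7/2)/2 = 11/4.
u(2) = (11/4 + 7/(11/4))/2 = 233/88.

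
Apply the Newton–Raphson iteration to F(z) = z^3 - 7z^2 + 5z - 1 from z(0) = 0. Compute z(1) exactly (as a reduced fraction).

1/5

F'(z) = 3z^2 - 14z + 5.
F(0) = -1, F'(0) = 5, so z(1) = 0 - (-1)/5 = 1/5.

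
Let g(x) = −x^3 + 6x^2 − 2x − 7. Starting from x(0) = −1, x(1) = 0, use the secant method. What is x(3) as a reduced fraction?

g(−1) = 2, g(0) = −7. x(2) = 0 − (−7)·(0 − (−1))/((−7) − 2) = −7/9.
g(0) = −7, g(−7/9) = −980/729. x(3) = (−7/9) − (−980/729)·((−7/9) − 0)/((−980/729) − (−7)) = −567/589.

−567/589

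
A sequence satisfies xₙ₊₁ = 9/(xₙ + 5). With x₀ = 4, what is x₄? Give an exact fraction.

117/83

x₁ = 9/(4 + 5) = 1.
x₂ = 9/(1 + 5) = 3/2.
x₃ = 9/(3/2 + 5) = 18/13.
x₄ = 9/(18/13 + 5) = 117/83.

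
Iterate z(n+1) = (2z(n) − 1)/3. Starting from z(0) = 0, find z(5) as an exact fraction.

z(1) = (2·0 − 1)/3 = −1/3.
z(2) = (2·(−1/3) − 1)/3 = −5/9.
z(3) = (2·(−5/9) − 1)/3 = −19/27.
z(4) = (2·(−19/27) − 1)/3 = −65/81.
z(5) = (2·(−65/81) − 1)/3 = −211/243.

−211/243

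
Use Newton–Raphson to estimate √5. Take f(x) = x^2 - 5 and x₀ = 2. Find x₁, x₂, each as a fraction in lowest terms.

f'(x) = 2x.
f(2) = -1, f'(2) = 4, so x₁ = 2 - (-1)/4 = 9/4.
f(9/4) = 1/16, f'(9/4) = 9/2, so x₂ = (9/4) - (1/16)/(9/2) = 161/72.

x₁ = 9/4, x₂ = 161/72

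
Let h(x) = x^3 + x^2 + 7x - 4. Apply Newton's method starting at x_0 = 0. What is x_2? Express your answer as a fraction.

1612/3129

h'(x) = 3x^2 + 2x + 7.
h(0) = -4, h'(0) = 7, so x_1 = 0 - (-4)/7 = 4/7.
h(4/7) = 176/343, h'(4/7) = 447/49, so x_2 = (4/7) - (176/343)/(447/49) = 1612/3129.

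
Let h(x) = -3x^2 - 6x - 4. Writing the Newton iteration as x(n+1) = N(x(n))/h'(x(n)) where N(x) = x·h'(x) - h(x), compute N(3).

h'(x) = -6x - 6.
N(x) = x·h'(x) - h(x) = x·(-6x - 6) - (-3x^2 - 6x - 4) = -3x^2 + 4.
N(3) = -23.

-23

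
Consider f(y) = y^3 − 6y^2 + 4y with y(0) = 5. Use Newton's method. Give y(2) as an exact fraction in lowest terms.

f'(y) = 3y^2 − 12y + 4.
f(5) = −5, f'(5) = 19, so y(1) = 5 − (−5)/19 = 100/19.
f(100/19) = 4400/6859, f'(100/19) = 8644/361, so y(2) = (100/19) − (4400/6859)/(8644/361) = 215000/41059.

215000/41059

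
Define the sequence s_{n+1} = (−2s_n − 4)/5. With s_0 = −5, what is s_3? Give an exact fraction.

−36/125

s_1 = (−2·(−5) − 4)/5 = 6/5.
s_2 = (−2·(6/5) − 4)/5 = −32/25.
s_3 = (−2·(−32/25) − 4)/5 = −36/125.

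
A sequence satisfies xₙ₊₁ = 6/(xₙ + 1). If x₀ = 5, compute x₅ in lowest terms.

30/17

x₁ = 6/(5 + 1) = 1.
x₂ = 6/(1 + 1) = 3.
x₃ = 6/(3 + 1) = 3/2.
x₄ = 6/(3/2 + 1) = 12/5.
x₅ = 6/(12/5 + 1) = 30/17.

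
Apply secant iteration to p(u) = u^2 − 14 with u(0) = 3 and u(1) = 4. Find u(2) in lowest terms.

p(3) = −5, p(4) = 2. u(2) = 4 − 2·(4 − 3)/(2 − (−5)) = 26/7.

26/7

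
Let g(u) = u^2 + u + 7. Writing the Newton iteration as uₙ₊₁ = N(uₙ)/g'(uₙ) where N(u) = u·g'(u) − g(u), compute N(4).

g'(u) = 2u + 1.
N(u) = u·g'(u) − g(u) = u·(2u + 1) − (u^2 + u + 7) = u^2 − 7.
N(4) = 9.

9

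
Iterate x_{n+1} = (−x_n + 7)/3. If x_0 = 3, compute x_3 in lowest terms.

46/27

x_1 = (−3 + 7)/3 = 4/3.
x_2 = (−(4/3) + 7)/3 = 17/9.
x_3 = (−(17/9) + 7)/3 = 46/27.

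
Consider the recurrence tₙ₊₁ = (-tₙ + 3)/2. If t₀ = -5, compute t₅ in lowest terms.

t₁ = (-(-5) + 3)/2 = 4.
t₂ = (-4 + 3)/2 = -1/2.
t₃ = (-(-1/2) + 3)/2 = 7/4.
t₄ = (-(7/4) + 3)/2 = 5/8.
t₅ = (-(5/8) + 3)/2 = 19/16.

19/16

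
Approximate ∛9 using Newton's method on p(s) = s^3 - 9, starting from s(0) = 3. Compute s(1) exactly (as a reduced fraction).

7/3

p'(s) = 3s^2.
p(3) = 18, p'(3) = 27, so s(1) = 3 - 18/27 = 7/3.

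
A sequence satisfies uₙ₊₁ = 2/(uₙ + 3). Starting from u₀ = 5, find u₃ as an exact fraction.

26/47

u₁ = 2/(5 + 3) = 1/4.
u₂ = 2/(1/4 + 3) = 8/13.
u₃ = 2/(8/13 + 3) = 26/47.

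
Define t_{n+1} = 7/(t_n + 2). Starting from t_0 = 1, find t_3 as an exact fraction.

91/47

t_1 = 7/(1 + 2) = 7/3.
t_2 = 7/(7/3 + 2) = 21/13.
t_3 = 7/(21/13 + 2) = 91/47.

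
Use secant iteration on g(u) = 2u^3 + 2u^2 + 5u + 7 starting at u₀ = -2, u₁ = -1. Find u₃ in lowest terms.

-1633/1295

g(-2) = -11, g(-1) = 2. u₂ = (-1) - 2·((-1) - (-2))/(2 - (-11)) = -15/13.
g(-1) = 2, g(-15/13) = 1804/2197. u₃ = (-15/13) - (1804/2197)·((-15/13) - (-1))/((1804/2197) - 2) = -1633/1295.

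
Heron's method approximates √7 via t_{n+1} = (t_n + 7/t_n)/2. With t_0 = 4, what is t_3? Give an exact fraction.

1902497/719072

t_1 = (4 + 7/4)/2 = 23/8.
t_2 = (23/8 + 7/(23/8))/2 = 977/368.
t_3 = (977/368 + 7/(977/368))/2 = 1902497/719072.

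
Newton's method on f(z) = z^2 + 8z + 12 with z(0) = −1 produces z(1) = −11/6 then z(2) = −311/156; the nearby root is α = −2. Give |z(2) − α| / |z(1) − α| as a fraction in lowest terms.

z(1) − α = −11/6 − (−2) = −11/6 + 2 = 1/6, so |z(1) − α| = 1/6.
z(2) − α = −311/156 − (−2) = −311/156 + 2 = 1/156, so |z(2) − α| = 1/156.
Ratio = (1/156) / (1/6) = 1/26.

1/26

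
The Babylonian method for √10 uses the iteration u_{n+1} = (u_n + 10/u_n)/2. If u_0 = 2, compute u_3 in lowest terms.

15761/4984

u_1 = (2 + 10/2)/2 = 7/2.
u_2 = (7/2 + 10/(7/2))/2 = 89/28.
u_3 = (89/28 + 10/(89/28))/2 = 15761/4984.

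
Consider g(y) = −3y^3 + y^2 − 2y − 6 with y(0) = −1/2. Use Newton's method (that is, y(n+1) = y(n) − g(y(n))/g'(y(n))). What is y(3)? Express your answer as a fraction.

g'(y) = −9y^2 + 2y − 2.
g(−1/2) = −35/8, g'(−1/2) = −21/4, so y(1) = (−1/2) − (−35/8)/(−21/4) = −4/3.
g(−4/3) = 50/9, g'(−4/3) = −62/3, so y(2) = (−4/3) − (50/9)/(−62/3) = −33/31.
g(−33/31) = 26250/29791, g'(−33/31) = −13769/961, so y(3) = (−33/31) − (26250/29791)/(−13769/961) = −61161/60977.

−61161/60977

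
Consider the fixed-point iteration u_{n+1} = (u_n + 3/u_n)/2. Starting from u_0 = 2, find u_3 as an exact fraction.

u_1 = (2 + 3/2)/2 = 7/4.
u_2 = (7/4 + 3/(7/4))/2 = 97/56.
u_3 = (97/56 + 3/(97/56))/2 = 18817/10864.

18817/10864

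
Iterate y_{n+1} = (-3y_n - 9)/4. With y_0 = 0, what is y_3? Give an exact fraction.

y_1 = (-3·0 - 9)/4 = -9/4.
y_2 = (-3·(-9/4) - 9)/4 = -9/16.
y_3 = (-3·(-9/16) - 9)/4 = -117/64.

-117/64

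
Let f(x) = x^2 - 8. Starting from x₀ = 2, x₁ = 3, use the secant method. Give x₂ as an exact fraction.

14/5

f(2) = -4, f(3) = 1. x₂ = 3 - 1·(3 - 2)/(1 - (-4)) = 14/5.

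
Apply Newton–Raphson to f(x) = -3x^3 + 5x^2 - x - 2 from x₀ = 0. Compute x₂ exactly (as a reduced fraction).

-70/57

f'(x) = -9x^2 + 10x - 1.
f(0) = -2, f'(0) = -1, so x₁ = 0 - (-2)/(-1) = -2.
f(-2) = 44, f'(-2) = -57, so x₂ = (-2) - 44/(-57) = -70/57.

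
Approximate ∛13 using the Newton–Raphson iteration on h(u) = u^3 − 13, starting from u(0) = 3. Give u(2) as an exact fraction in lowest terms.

h'(u) = 3u^2.
h(3) = 14, h'(3) = 27, so u(1) = 3 − 14/27 = 67/27.
h(67/27) = 44884/19683, h'(67/27) = 4489/243, so u(2) = (67/27) − (44884/19683)/(4489/243) = 857405/363609.

857405/363609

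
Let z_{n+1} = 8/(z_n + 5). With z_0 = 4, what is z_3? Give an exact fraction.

z_1 = 8/(4 + 5) = 8/9.
z_2 = 8/(8/9 + 5) = 72/53.
z_3 = 8/(72/53 + 5) = 424/337.

424/337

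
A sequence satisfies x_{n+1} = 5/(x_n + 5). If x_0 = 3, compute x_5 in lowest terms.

310/363

x_1 = 5/(3 + 5) = 5/8.
x_2 = 5/(5/8 + 5) = 8/9.
x_3 = 5/(8/9 + 5) = 45/53.
x_4 = 5/(45/53 + 5) = 53/62.
x_5 = 5/(53/62 + 5) = 310/363.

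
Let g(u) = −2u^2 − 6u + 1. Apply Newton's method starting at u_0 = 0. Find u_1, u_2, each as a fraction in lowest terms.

u_1 = 1/6, u_2 = 19/120

g'(u) = −4u − 6.
g(0) = 1, g'(0) = −6, so u_1 = 0 − 1/(−6) = 1/6.
g(1/6) = −1/18, g'(1/6) = −20/3, so u_2 = (1/6) − (−1/18)/(−20/3) = 19/120.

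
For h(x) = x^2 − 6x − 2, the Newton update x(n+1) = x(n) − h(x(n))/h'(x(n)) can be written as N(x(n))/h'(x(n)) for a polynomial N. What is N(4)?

18

h'(x) = 2x − 6.
N(x) = x·h'(x) − h(x) = x·(2x − 6) − (x^2 − 6x − 2) = x^2 + 2.
N(4) = 18.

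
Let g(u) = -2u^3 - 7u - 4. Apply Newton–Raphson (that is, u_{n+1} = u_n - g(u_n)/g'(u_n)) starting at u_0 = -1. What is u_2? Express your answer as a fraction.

-10836/20371

g'(u) = -6u^2 - 7.
g(-1) = 5, g'(-1) = -13, so u_1 = (-1) - 5/(-13) = -8/13.
g(-8/13) = 1700/2197, g'(-8/13) = -1567/169, so u_2 = (-8/13) - (1700/2197)/(-1567/169) = -10836/20371.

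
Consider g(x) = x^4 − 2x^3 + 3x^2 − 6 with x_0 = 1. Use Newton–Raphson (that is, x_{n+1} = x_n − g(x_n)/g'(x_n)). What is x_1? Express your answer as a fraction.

2

g'(x) = 4x^3 − 6x^2 + 6x.
g(1) = −4, g'(1) = 4, so x_1 = 1 − (−4)/4 = 2.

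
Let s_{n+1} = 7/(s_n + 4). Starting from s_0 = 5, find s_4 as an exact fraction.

1645/1241

s_1 = 7/(5 + 4) = 7/9.
s_2 = 7/(7/9 + 4) = 63/43.
s_3 = 7/(63/43 + 4) = 301/235.
s_4 = 7/(301/235 + 4) = 1645/1241.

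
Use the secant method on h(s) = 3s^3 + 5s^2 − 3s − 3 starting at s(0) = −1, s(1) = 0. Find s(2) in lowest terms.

h(−1) = 2, h(0) = −3. s(2) = 0 − (−3)·(0 − (−1))/((−3) − 2) = −3/5.

−3/5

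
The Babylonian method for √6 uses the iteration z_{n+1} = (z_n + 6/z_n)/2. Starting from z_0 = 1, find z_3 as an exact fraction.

z_1 = (1 + 6/1)/2 = 7/2.
z_2 = (7/2 + 6/(7/2))/2 = 73/28.
z_3 = (73/28 + 6/(73/28))/2 = 10033/4088.

10033/4088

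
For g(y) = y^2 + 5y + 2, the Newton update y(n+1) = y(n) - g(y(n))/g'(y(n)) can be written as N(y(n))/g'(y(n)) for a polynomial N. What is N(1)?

g'(y) = 2y + 5.
N(y) = y·g'(y) - g(y) = y·(2y + 5) - (y^2 + 5y + 2) = y^2 - 2.
N(1) = -1.

-1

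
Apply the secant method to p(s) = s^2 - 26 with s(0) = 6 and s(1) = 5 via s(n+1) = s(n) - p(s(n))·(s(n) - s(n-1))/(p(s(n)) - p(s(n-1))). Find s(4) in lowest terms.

p(6) = 10, p(5) = -1. s(2) = 5 - (-1)·(5 - 6)/((-1) - 10) = 56/11.
p(5) = -1, p(56/11) = -10/121. s(3) = (56/11) - (-10/121)·((56/11) - 5)/((-10/121) - (-1)) = 566/111.
p(56/11) = -10/121, p(566/111) = 10/12321. s(4) = (566/111) - (10/12321)·((566/111) - (56/11))/((10/12321) - (-10/121)) = 31721/6221.

31721/6221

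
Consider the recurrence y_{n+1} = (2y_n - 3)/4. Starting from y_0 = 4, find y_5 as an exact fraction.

-85/64

y_1 = (2·4 - 3)/4 = 5/4.
y_2 = (2·(5/4) - 3)/4 = -1/8.
y_3 = (2·(-1/8) - 3)/4 = -13/16.
y_4 = (2·(-13/16) - 3)/4 = -37/32.
y_5 = (2·(-37/32) - 3)/4 = -85/64.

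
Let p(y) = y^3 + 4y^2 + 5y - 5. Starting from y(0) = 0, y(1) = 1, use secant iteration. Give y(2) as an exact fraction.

1/2

p(0) = -5, p(1) = 5. y(2) = 1 - 5·(1 - 0)/(5 - (-5)) = 1/2.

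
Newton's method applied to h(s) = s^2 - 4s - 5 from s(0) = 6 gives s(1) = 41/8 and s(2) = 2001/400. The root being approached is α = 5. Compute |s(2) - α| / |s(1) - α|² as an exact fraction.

4/25

s(1) - α = 41/8 - 5 = 1/8, so |s(1) - α| = 1/8.
s(2) - α = 2001/400 - 5 = 1/400, so |s(2) - α| = 1/400.
|s(1) - α|² = 1/64.
Ratio = (1/400) / (1/64) = 4/25.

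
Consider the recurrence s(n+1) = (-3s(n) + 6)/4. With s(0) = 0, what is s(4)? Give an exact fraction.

s(1) = (-3·0 + 6)/4 = 3/2.
s(2) = (-3·(3/2) + 6)/4 = 3/8.
s(3) = (-3·(3/8) + 6)/4 = 39/32.
s(4) = (-3·(39/32) + 6)/4 = 75/128.

75/128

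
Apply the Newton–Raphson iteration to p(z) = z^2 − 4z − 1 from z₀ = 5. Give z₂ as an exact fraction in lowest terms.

p'(z) = 2z − 4.
p(5) = 4, p'(5) = 6, so z₁ = 5 − 4/6 = 13/3.
p(13/3) = 4/9, p'(13/3) = 14/3, so z₂ = (13/3) − (4/9)/(14/3) = 89/21.

89/21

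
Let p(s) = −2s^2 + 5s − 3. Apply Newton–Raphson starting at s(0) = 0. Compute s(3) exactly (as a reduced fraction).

6177/6305

p'(s) = −4s + 5.
p(0) = −3, p'(0) = 5, so s(1) = 0 − (−3)/5 = 3/5.
p(3/5) = −18/25, p'(3/5) = 13/5, so s(2) = (3/5) − (−18/25)/(13/5) = 57/65.
p(57/65) = −648/4225, p'(57/65) = 97/65, so s(3) = (57/65) − (−648/4225)/(97/65) = 6177/6305.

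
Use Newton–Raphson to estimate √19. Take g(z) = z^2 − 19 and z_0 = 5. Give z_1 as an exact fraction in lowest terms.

g'(z) = 2z.
g(5) = 6, g'(5) = 10, so z_1 = 5 − 6/10 = 22/5.

22/5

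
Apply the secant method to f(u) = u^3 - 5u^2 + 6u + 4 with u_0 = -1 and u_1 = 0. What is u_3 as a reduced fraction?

-18/35

f(-1) = -8, f(0) = 4. u_2 = 0 - 4·(0 - (-1))/(4 - (-8)) = -1/3.
f(0) = 4, f(-1/3) = 38/27. u_3 = (-1/3) - (38/27)·((-1/3) - 0)/((38/27) - 4) = -18/35.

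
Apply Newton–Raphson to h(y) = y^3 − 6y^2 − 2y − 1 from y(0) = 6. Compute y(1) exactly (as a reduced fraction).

217/34

h'(y) = 3y^2 − 12y − 2.
h(6) = −13, h'(6) = 34, so y(1) = 6 − (−13)/34 = 217/34.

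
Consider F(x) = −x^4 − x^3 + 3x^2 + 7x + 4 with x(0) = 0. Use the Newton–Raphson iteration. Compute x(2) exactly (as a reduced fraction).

F'(x) = −4x^3 − 3x^2 + 6x + 7.
F(0) = 4, F'(0) = 7, so x(1) = 0 − 4/7 = −4/7.
F(−4/7) = 2544/2401, F'(−4/7) = 1145/343, so x(2) = (−4/7) − (2544/2401)/(1145/343) = −7124/8015.

−7124/8015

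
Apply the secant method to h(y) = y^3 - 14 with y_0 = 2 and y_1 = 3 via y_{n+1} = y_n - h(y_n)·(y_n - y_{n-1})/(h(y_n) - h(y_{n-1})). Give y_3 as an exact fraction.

h(2) = -6, h(3) = 13. y_2 = 3 - 13·(3 - 2)/(13 - (-6)) = 44/19.
h(3) = 13, h(44/19) = -10842/6859. y_3 = (44/19) - (-10842/6859)·((44/19) - 3)/((-10842/6859) - 13) = 18386/7693.

18386/7693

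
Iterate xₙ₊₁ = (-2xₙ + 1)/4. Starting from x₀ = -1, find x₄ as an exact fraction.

x₁ = (-2·(-1) + 1)/4 = 3/4.
x₂ = (-2·(3/4) + 1)/4 = -1/8.
x₃ = (-2·(-1/8) + 1)/4 = 5/16.
x₄ = (-2·(5/16) + 1)/4 = 3/32.

3/32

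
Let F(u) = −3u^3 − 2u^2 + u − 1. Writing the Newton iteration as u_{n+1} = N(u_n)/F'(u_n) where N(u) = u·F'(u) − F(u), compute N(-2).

F'(u) = −9u^2 − 4u + 1.
N(u) = u·F'(u) − F(u) = u·(−9u^2 − 4u + 1) − (−3u^3 − 2u^2 + u − 1) = −6u^3 − 2u^2 + 1.
N(-2) = 41.

41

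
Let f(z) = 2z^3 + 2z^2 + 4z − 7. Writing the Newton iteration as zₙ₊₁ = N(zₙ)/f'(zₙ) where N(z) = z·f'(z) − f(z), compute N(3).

f'(z) = 6z^2 + 4z + 4.
N(z) = z·f'(z) − f(z) = z·(6z^2 + 4z + 4) − (2z^3 + 2z^2 + 4z − 7) = 4z^3 + 2z^2 + 7.
N(3) = 133.

133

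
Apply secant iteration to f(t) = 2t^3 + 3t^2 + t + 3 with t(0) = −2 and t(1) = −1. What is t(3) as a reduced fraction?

−2

f(−2) = −3, f(−1) = 3. t(2) = (−1) − 3·((−1) − (−2))/(3 − (−3)) = −3/2.
f(−1) = 3, f(−3/2) = 3/2. t(3) = (−3/2) − (3/2)·((−3/2) − (−1))/((3/2) − 3) = −2.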